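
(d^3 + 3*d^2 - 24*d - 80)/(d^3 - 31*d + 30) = (d^2 + 8*d + 16)/(d^2 + 5*d - 6)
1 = 1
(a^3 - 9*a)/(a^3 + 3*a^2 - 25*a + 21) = a*(a + 3)/(a^2 + 6*a - 7)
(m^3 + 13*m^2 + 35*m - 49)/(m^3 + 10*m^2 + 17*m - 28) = (m + 7)/(m + 4)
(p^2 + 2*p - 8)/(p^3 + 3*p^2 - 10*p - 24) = (p - 2)/(p^2 - p - 6)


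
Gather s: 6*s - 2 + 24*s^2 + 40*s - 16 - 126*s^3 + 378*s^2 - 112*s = -126*s^3 + 402*s^2 - 66*s - 18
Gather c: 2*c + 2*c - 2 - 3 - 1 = 4*c - 6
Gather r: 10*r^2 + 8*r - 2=10*r^2 + 8*r - 2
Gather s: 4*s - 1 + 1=4*s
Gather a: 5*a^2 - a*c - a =5*a^2 + a*(-c - 1)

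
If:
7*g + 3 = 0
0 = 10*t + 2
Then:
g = -3/7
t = -1/5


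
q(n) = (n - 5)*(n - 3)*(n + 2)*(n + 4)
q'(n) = (n - 5)*(n - 3)*(n + 2) + (n - 5)*(n - 3)*(n + 4) + (n - 5)*(n + 2)*(n + 4) + (n - 3)*(n + 2)*(n + 4) = 4*n^3 - 6*n^2 - 50*n + 26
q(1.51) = 100.57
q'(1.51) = -49.41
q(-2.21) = -14.12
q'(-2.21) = 64.02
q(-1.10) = 65.28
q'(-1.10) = 68.42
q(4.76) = -25.01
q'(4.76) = 83.46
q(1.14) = 115.88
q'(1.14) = -32.87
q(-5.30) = 366.75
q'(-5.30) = -473.05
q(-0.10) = 117.15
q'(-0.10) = 30.94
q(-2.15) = -10.22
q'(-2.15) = 66.01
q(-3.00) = -48.00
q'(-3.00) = 14.00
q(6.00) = 240.00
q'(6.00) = 374.00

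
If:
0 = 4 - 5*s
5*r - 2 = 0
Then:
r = 2/5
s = 4/5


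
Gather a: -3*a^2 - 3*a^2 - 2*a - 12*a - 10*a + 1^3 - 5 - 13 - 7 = -6*a^2 - 24*a - 24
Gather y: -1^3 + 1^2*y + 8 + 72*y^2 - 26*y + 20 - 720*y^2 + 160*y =-648*y^2 + 135*y + 27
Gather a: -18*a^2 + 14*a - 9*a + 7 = -18*a^2 + 5*a + 7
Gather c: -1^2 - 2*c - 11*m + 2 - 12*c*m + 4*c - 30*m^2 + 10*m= c*(2 - 12*m) - 30*m^2 - m + 1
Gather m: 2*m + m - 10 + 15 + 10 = 3*m + 15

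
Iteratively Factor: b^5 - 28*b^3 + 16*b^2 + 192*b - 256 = (b - 4)*(b^4 + 4*b^3 - 12*b^2 - 32*b + 64) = (b - 4)*(b + 4)*(b^3 - 12*b + 16) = (b - 4)*(b + 4)^2*(b^2 - 4*b + 4) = (b - 4)*(b - 2)*(b + 4)^2*(b - 2)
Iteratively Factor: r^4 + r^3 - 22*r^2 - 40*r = (r - 5)*(r^3 + 6*r^2 + 8*r) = (r - 5)*(r + 2)*(r^2 + 4*r) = r*(r - 5)*(r + 2)*(r + 4)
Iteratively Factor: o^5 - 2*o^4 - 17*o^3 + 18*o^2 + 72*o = (o - 3)*(o^4 + o^3 - 14*o^2 - 24*o) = (o - 3)*(o + 2)*(o^3 - o^2 - 12*o) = (o - 4)*(o - 3)*(o + 2)*(o^2 + 3*o) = o*(o - 4)*(o - 3)*(o + 2)*(o + 3)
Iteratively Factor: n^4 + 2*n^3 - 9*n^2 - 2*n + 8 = (n + 4)*(n^3 - 2*n^2 - n + 2) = (n - 1)*(n + 4)*(n^2 - n - 2) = (n - 1)*(n + 1)*(n + 4)*(n - 2)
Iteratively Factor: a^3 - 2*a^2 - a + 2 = (a - 1)*(a^2 - a - 2) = (a - 2)*(a - 1)*(a + 1)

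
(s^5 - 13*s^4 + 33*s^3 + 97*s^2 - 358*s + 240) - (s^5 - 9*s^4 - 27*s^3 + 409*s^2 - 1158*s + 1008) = -4*s^4 + 60*s^3 - 312*s^2 + 800*s - 768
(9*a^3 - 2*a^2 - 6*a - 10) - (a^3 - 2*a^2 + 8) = 8*a^3 - 6*a - 18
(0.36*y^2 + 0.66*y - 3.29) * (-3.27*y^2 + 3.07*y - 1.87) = -1.1772*y^4 - 1.053*y^3 + 12.1113*y^2 - 11.3345*y + 6.1523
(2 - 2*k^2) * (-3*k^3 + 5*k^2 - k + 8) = 6*k^5 - 10*k^4 - 4*k^3 - 6*k^2 - 2*k + 16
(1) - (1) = 0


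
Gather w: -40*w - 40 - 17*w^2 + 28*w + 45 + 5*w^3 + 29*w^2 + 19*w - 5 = 5*w^3 + 12*w^2 + 7*w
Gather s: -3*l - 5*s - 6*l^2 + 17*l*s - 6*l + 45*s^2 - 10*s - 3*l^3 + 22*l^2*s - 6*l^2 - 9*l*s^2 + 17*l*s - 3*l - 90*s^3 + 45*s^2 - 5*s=-3*l^3 - 12*l^2 - 12*l - 90*s^3 + s^2*(90 - 9*l) + s*(22*l^2 + 34*l - 20)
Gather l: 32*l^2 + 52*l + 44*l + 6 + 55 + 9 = 32*l^2 + 96*l + 70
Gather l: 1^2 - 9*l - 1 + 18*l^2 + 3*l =18*l^2 - 6*l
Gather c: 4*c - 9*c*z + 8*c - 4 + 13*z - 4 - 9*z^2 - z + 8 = c*(12 - 9*z) - 9*z^2 + 12*z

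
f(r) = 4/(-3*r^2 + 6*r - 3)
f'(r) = 4*(6*r - 6)/(-3*r^2 + 6*r - 3)^2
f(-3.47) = -0.07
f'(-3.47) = -0.03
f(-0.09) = -1.12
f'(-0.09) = -2.06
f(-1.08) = -0.31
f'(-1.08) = -0.30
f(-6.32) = -0.02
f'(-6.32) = -0.01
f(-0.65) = -0.49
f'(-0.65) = -0.59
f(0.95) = -533.33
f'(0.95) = -21333.33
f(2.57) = -0.54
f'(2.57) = 0.69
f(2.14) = -1.03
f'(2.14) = 1.80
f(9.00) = -0.02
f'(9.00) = 0.01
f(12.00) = -0.01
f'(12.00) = 0.00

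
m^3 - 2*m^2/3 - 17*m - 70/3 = (m - 5)*(m + 2)*(m + 7/3)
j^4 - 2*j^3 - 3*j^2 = j^2*(j - 3)*(j + 1)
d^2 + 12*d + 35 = (d + 5)*(d + 7)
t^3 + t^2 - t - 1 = (t - 1)*(t + 1)^2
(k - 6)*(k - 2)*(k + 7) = k^3 - k^2 - 44*k + 84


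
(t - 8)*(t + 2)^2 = t^3 - 4*t^2 - 28*t - 32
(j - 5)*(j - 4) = j^2 - 9*j + 20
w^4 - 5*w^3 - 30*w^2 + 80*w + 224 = (w - 7)*(w - 4)*(w + 2)*(w + 4)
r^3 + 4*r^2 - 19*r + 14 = (r - 2)*(r - 1)*(r + 7)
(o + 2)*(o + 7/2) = o^2 + 11*o/2 + 7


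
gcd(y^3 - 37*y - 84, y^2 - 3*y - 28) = y^2 - 3*y - 28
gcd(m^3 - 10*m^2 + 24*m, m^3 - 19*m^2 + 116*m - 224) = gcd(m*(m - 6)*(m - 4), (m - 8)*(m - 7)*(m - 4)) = m - 4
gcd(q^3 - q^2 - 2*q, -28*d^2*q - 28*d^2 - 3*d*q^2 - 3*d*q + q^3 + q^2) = q + 1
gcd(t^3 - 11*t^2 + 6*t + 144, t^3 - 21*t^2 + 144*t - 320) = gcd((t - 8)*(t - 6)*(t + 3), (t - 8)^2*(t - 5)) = t - 8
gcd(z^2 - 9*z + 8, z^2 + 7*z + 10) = 1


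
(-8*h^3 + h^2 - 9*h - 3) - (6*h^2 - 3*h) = -8*h^3 - 5*h^2 - 6*h - 3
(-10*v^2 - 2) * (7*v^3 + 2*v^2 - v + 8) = -70*v^5 - 20*v^4 - 4*v^3 - 84*v^2 + 2*v - 16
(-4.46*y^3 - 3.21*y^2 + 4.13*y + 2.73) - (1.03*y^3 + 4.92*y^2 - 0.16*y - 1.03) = -5.49*y^3 - 8.13*y^2 + 4.29*y + 3.76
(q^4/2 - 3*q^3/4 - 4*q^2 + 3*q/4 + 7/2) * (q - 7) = q^5/2 - 17*q^4/4 + 5*q^3/4 + 115*q^2/4 - 7*q/4 - 49/2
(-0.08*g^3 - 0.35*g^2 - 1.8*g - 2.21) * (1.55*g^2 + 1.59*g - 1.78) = -0.124*g^5 - 0.6697*g^4 - 3.2041*g^3 - 5.6645*g^2 - 0.3099*g + 3.9338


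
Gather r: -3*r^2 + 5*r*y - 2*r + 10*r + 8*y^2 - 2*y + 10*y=-3*r^2 + r*(5*y + 8) + 8*y^2 + 8*y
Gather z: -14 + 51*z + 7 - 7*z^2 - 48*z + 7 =-7*z^2 + 3*z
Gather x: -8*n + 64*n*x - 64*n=64*n*x - 72*n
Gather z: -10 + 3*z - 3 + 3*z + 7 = 6*z - 6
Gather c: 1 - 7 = -6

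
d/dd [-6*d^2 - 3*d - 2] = -12*d - 3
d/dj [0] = 0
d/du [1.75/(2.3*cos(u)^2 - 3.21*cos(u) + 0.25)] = (8.05*cos(u) - 5.6175)*sin(u)/(2.3*cos(u)^2 - 3.21*cos(u) + 0.25)^2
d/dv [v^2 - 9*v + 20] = 2*v - 9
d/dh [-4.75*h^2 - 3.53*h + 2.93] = -9.5*h - 3.53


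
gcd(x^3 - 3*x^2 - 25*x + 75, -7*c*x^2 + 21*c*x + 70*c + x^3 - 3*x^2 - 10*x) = x - 5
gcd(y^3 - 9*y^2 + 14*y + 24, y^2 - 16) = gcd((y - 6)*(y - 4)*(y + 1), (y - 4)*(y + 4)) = y - 4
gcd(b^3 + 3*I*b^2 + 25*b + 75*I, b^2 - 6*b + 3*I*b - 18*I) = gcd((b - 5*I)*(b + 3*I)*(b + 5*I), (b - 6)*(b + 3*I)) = b + 3*I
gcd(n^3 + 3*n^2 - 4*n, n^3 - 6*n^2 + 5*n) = n^2 - n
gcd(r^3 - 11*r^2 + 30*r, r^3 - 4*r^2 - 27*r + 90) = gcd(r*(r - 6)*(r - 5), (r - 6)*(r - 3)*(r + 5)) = r - 6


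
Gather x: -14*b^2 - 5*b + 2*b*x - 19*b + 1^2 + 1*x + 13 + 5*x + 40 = -14*b^2 - 24*b + x*(2*b + 6) + 54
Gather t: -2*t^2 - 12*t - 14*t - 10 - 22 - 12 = -2*t^2 - 26*t - 44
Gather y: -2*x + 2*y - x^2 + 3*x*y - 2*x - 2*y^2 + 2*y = -x^2 - 4*x - 2*y^2 + y*(3*x + 4)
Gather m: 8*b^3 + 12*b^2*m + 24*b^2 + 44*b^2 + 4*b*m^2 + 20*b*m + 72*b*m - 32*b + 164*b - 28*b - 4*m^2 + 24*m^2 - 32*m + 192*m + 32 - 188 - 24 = 8*b^3 + 68*b^2 + 104*b + m^2*(4*b + 20) + m*(12*b^2 + 92*b + 160) - 180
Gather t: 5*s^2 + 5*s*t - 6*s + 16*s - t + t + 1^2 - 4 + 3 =5*s^2 + 5*s*t + 10*s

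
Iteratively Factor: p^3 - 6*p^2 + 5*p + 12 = (p + 1)*(p^2 - 7*p + 12) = (p - 3)*(p + 1)*(p - 4)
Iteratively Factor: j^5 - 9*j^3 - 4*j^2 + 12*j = (j)*(j^4 - 9*j^2 - 4*j + 12) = j*(j + 2)*(j^3 - 2*j^2 - 5*j + 6) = j*(j - 1)*(j + 2)*(j^2 - j - 6) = j*(j - 1)*(j + 2)^2*(j - 3)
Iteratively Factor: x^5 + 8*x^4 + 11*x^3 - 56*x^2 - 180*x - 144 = (x + 3)*(x^4 + 5*x^3 - 4*x^2 - 44*x - 48) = (x + 2)*(x + 3)*(x^3 + 3*x^2 - 10*x - 24) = (x + 2)*(x + 3)*(x + 4)*(x^2 - x - 6) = (x + 2)^2*(x + 3)*(x + 4)*(x - 3)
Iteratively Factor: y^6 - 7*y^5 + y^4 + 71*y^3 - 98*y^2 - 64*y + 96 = (y - 4)*(y^5 - 3*y^4 - 11*y^3 + 27*y^2 + 10*y - 24) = (y - 4)^2*(y^4 + y^3 - 7*y^2 - y + 6) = (y - 4)^2*(y - 2)*(y^3 + 3*y^2 - y - 3) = (y - 4)^2*(y - 2)*(y - 1)*(y^2 + 4*y + 3) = (y - 4)^2*(y - 2)*(y - 1)*(y + 1)*(y + 3)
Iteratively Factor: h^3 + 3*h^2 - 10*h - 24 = (h + 4)*(h^2 - h - 6) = (h - 3)*(h + 4)*(h + 2)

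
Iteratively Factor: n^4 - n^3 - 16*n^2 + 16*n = (n + 4)*(n^3 - 5*n^2 + 4*n) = (n - 4)*(n + 4)*(n^2 - n) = (n - 4)*(n - 1)*(n + 4)*(n)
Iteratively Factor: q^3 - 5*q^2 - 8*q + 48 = (q - 4)*(q^2 - q - 12) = (q - 4)*(q + 3)*(q - 4)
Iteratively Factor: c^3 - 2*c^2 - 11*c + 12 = (c - 4)*(c^2 + 2*c - 3) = (c - 4)*(c + 3)*(c - 1)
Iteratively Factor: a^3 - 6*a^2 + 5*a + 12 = (a - 4)*(a^2 - 2*a - 3) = (a - 4)*(a + 1)*(a - 3)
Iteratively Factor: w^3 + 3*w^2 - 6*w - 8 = (w - 2)*(w^2 + 5*w + 4) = (w - 2)*(w + 1)*(w + 4)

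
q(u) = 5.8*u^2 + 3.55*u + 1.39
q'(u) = 11.6*u + 3.55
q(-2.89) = 39.57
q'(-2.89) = -29.97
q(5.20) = 176.68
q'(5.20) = 63.87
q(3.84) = 100.55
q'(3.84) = 48.09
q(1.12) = 12.64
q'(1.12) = 16.54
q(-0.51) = 1.09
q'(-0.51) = -2.37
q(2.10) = 34.42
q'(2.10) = 27.91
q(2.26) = 39.04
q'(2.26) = 29.77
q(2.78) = 56.08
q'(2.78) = 35.80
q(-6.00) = 188.89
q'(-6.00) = -66.05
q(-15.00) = 1253.14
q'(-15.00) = -170.45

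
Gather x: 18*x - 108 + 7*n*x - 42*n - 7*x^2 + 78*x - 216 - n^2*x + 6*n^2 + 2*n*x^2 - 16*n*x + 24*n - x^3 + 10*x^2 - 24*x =6*n^2 - 18*n - x^3 + x^2*(2*n + 3) + x*(-n^2 - 9*n + 72) - 324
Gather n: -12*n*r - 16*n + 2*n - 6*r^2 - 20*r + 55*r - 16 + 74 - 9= n*(-12*r - 14) - 6*r^2 + 35*r + 49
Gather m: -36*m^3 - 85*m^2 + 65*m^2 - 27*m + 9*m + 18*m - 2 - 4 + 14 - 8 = -36*m^3 - 20*m^2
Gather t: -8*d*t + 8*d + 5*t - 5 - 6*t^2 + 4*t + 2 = 8*d - 6*t^2 + t*(9 - 8*d) - 3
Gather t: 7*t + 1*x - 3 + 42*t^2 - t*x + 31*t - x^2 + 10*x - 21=42*t^2 + t*(38 - x) - x^2 + 11*x - 24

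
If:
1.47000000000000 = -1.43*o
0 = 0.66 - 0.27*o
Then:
No Solution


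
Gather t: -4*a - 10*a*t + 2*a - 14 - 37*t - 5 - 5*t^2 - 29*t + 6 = -2*a - 5*t^2 + t*(-10*a - 66) - 13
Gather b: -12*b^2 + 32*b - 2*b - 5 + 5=-12*b^2 + 30*b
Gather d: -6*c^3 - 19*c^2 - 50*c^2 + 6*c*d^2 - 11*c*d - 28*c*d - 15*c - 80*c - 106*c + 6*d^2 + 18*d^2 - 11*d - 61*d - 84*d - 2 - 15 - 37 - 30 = -6*c^3 - 69*c^2 - 201*c + d^2*(6*c + 24) + d*(-39*c - 156) - 84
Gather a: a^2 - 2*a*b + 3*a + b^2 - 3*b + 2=a^2 + a*(3 - 2*b) + b^2 - 3*b + 2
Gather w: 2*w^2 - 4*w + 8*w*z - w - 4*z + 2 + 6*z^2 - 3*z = 2*w^2 + w*(8*z - 5) + 6*z^2 - 7*z + 2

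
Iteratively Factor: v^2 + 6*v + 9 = (v + 3)*(v + 3)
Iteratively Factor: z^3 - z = (z + 1)*(z^2 - z) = (z - 1)*(z + 1)*(z)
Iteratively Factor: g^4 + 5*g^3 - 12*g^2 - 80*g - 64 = (g + 4)*(g^3 + g^2 - 16*g - 16) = (g - 4)*(g + 4)*(g^2 + 5*g + 4) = (g - 4)*(g + 1)*(g + 4)*(g + 4)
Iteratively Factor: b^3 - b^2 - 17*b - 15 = (b - 5)*(b^2 + 4*b + 3) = (b - 5)*(b + 3)*(b + 1)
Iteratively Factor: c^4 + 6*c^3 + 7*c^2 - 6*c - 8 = (c + 1)*(c^3 + 5*c^2 + 2*c - 8) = (c + 1)*(c + 4)*(c^2 + c - 2) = (c - 1)*(c + 1)*(c + 4)*(c + 2)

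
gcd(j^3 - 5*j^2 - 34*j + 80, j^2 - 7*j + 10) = j - 2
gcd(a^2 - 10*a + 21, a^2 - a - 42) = a - 7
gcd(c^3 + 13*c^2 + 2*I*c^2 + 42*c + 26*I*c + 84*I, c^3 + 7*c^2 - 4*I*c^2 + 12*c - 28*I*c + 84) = c^2 + c*(7 + 2*I) + 14*I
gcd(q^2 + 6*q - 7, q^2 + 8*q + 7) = q + 7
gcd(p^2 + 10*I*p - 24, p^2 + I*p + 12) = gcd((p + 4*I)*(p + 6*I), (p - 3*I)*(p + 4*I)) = p + 4*I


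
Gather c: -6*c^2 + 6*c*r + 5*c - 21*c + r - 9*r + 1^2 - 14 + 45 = -6*c^2 + c*(6*r - 16) - 8*r + 32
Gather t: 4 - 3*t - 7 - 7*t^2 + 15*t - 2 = -7*t^2 + 12*t - 5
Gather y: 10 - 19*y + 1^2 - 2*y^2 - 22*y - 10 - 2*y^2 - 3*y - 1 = -4*y^2 - 44*y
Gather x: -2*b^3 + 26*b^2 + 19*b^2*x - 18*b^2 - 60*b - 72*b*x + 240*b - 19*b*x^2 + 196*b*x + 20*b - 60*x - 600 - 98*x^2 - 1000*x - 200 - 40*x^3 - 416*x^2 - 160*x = -2*b^3 + 8*b^2 + 200*b - 40*x^3 + x^2*(-19*b - 514) + x*(19*b^2 + 124*b - 1220) - 800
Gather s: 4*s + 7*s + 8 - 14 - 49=11*s - 55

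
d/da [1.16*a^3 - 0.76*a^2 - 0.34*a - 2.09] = 3.48*a^2 - 1.52*a - 0.34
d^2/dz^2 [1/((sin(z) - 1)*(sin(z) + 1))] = (4*cos(z)^2 - 6)/cos(z)^4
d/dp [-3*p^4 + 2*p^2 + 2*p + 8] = -12*p^3 + 4*p + 2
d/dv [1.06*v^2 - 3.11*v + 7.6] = 2.12*v - 3.11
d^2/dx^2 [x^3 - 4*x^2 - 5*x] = 6*x - 8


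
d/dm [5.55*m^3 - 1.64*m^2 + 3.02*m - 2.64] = 16.65*m^2 - 3.28*m + 3.02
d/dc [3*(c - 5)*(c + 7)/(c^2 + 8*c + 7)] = 18/(c^2 + 2*c + 1)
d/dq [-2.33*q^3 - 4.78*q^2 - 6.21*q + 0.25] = -6.99*q^2 - 9.56*q - 6.21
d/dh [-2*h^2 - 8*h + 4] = -4*h - 8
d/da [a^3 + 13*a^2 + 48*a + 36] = 3*a^2 + 26*a + 48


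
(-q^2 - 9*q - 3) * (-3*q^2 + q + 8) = 3*q^4 + 26*q^3 - 8*q^2 - 75*q - 24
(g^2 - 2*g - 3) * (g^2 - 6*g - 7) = g^4 - 8*g^3 + 2*g^2 + 32*g + 21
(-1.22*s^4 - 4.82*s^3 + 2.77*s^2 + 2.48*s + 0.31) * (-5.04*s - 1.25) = 6.1488*s^5 + 25.8178*s^4 - 7.9358*s^3 - 15.9617*s^2 - 4.6624*s - 0.3875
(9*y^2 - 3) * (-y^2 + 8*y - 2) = -9*y^4 + 72*y^3 - 15*y^2 - 24*y + 6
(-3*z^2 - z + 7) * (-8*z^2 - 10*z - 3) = 24*z^4 + 38*z^3 - 37*z^2 - 67*z - 21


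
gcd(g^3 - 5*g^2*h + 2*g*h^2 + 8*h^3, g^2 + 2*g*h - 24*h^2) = g - 4*h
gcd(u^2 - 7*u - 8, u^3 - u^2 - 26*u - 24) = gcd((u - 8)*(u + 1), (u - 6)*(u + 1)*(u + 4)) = u + 1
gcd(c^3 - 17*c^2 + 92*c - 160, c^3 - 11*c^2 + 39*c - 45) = c - 5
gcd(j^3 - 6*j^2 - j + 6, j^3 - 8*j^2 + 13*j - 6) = j^2 - 7*j + 6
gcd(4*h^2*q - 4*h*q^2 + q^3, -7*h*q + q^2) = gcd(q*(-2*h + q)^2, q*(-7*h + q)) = q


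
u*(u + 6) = u^2 + 6*u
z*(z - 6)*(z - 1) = z^3 - 7*z^2 + 6*z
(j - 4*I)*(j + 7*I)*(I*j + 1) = I*j^3 - 2*j^2 + 31*I*j + 28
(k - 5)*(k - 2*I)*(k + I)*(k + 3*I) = k^4 - 5*k^3 + 2*I*k^3 + 5*k^2 - 10*I*k^2 - 25*k + 6*I*k - 30*I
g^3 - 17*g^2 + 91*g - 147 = (g - 7)^2*(g - 3)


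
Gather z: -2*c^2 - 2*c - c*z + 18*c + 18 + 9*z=-2*c^2 + 16*c + z*(9 - c) + 18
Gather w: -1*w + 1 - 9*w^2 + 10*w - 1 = -9*w^2 + 9*w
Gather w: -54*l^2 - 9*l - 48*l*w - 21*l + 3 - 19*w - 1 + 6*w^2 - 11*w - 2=-54*l^2 - 30*l + 6*w^2 + w*(-48*l - 30)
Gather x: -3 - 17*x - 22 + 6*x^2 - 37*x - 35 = 6*x^2 - 54*x - 60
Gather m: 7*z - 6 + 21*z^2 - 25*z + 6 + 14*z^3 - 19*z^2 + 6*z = 14*z^3 + 2*z^2 - 12*z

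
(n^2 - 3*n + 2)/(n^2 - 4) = (n - 1)/(n + 2)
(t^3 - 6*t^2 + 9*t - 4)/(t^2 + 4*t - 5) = (t^2 - 5*t + 4)/(t + 5)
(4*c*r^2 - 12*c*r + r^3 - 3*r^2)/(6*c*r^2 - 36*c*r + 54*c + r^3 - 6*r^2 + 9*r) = r*(4*c + r)/(6*c*r - 18*c + r^2 - 3*r)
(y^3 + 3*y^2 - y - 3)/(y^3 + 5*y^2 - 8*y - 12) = (y^2 + 2*y - 3)/(y^2 + 4*y - 12)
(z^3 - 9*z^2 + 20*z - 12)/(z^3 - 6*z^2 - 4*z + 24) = (z - 1)/(z + 2)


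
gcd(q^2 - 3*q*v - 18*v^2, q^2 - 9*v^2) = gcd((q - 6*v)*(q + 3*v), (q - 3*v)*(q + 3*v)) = q + 3*v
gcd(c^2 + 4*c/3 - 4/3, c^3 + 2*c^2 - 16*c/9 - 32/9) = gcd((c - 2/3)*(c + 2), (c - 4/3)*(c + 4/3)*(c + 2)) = c + 2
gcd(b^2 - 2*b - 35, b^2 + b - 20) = b + 5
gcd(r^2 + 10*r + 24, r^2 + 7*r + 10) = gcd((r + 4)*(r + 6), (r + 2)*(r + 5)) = 1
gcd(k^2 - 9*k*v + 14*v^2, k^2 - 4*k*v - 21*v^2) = -k + 7*v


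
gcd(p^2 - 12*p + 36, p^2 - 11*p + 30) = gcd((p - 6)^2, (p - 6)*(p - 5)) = p - 6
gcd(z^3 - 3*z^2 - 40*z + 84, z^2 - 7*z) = z - 7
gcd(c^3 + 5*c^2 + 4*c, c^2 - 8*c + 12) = 1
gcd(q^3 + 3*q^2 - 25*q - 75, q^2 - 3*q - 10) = q - 5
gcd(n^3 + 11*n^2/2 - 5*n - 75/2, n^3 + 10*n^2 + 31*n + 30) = n^2 + 8*n + 15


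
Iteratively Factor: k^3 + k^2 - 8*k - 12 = (k + 2)*(k^2 - k - 6) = (k - 3)*(k + 2)*(k + 2)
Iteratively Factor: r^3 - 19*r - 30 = (r + 3)*(r^2 - 3*r - 10) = (r + 2)*(r + 3)*(r - 5)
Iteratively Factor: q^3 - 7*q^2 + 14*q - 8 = (q - 2)*(q^2 - 5*q + 4) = (q - 2)*(q - 1)*(q - 4)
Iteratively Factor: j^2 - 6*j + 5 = (j - 1)*(j - 5)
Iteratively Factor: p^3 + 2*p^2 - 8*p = (p)*(p^2 + 2*p - 8) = p*(p - 2)*(p + 4)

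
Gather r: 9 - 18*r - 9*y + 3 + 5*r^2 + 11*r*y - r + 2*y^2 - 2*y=5*r^2 + r*(11*y - 19) + 2*y^2 - 11*y + 12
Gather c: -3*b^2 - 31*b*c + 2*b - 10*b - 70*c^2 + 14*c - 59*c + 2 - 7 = -3*b^2 - 8*b - 70*c^2 + c*(-31*b - 45) - 5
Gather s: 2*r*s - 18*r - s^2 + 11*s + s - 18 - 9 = -18*r - s^2 + s*(2*r + 12) - 27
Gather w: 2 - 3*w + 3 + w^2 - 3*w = w^2 - 6*w + 5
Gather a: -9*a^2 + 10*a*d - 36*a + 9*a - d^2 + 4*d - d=-9*a^2 + a*(10*d - 27) - d^2 + 3*d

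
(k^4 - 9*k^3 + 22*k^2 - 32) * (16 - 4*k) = -4*k^5 + 52*k^4 - 232*k^3 + 352*k^2 + 128*k - 512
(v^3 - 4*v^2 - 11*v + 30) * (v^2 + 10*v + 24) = v^5 + 6*v^4 - 27*v^3 - 176*v^2 + 36*v + 720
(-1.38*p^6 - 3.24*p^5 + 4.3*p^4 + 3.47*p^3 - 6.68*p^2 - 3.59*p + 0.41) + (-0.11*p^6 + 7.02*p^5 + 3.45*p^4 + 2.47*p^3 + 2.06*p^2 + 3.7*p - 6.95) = -1.49*p^6 + 3.78*p^5 + 7.75*p^4 + 5.94*p^3 - 4.62*p^2 + 0.11*p - 6.54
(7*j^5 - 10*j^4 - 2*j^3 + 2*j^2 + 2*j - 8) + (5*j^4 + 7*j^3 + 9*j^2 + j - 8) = 7*j^5 - 5*j^4 + 5*j^3 + 11*j^2 + 3*j - 16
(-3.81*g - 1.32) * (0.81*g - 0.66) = -3.0861*g^2 + 1.4454*g + 0.8712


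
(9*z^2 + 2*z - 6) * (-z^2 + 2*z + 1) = -9*z^4 + 16*z^3 + 19*z^2 - 10*z - 6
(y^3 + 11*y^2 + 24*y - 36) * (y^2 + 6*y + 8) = y^5 + 17*y^4 + 98*y^3 + 196*y^2 - 24*y - 288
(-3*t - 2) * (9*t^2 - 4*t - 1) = -27*t^3 - 6*t^2 + 11*t + 2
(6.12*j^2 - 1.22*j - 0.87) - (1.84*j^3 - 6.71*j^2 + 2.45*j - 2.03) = -1.84*j^3 + 12.83*j^2 - 3.67*j + 1.16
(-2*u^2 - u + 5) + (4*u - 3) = -2*u^2 + 3*u + 2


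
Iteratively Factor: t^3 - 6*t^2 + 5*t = (t - 1)*(t^2 - 5*t) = (t - 5)*(t - 1)*(t)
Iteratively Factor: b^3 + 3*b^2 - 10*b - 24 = (b - 3)*(b^2 + 6*b + 8) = (b - 3)*(b + 2)*(b + 4)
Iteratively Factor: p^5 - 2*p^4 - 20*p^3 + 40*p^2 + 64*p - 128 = (p - 4)*(p^4 + 2*p^3 - 12*p^2 - 8*p + 32) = (p - 4)*(p + 2)*(p^3 - 12*p + 16) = (p - 4)*(p - 2)*(p + 2)*(p^2 + 2*p - 8) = (p - 4)*(p - 2)*(p + 2)*(p + 4)*(p - 2)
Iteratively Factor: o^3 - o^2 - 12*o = (o + 3)*(o^2 - 4*o) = (o - 4)*(o + 3)*(o)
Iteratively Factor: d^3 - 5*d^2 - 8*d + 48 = (d + 3)*(d^2 - 8*d + 16) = (d - 4)*(d + 3)*(d - 4)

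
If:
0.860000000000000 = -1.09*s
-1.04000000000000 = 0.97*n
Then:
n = -1.07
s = -0.79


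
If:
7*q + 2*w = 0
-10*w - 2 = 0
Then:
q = 2/35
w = -1/5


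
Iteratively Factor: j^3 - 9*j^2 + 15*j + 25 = (j - 5)*(j^2 - 4*j - 5) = (j - 5)^2*(j + 1)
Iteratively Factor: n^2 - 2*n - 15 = (n - 5)*(n + 3)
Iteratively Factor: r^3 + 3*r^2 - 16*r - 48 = (r + 4)*(r^2 - r - 12) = (r + 3)*(r + 4)*(r - 4)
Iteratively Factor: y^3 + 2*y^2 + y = (y + 1)*(y^2 + y) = y*(y + 1)*(y + 1)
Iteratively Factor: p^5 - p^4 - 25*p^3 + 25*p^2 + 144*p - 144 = (p + 3)*(p^4 - 4*p^3 - 13*p^2 + 64*p - 48) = (p - 4)*(p + 3)*(p^3 - 13*p + 12) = (p - 4)*(p - 3)*(p + 3)*(p^2 + 3*p - 4) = (p - 4)*(p - 3)*(p + 3)*(p + 4)*(p - 1)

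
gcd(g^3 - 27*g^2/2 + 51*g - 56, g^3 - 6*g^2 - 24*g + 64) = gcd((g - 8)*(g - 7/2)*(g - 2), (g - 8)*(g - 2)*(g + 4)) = g^2 - 10*g + 16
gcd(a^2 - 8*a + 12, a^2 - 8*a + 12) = a^2 - 8*a + 12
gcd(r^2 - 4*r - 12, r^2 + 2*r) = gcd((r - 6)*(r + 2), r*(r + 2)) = r + 2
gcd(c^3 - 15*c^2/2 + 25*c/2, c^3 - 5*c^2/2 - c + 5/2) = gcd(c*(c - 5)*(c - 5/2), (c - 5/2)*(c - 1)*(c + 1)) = c - 5/2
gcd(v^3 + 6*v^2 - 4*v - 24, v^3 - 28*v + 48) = v^2 + 4*v - 12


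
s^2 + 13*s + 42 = (s + 6)*(s + 7)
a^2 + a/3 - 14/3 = (a - 2)*(a + 7/3)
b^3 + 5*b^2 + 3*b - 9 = (b - 1)*(b + 3)^2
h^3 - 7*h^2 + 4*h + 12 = (h - 6)*(h - 2)*(h + 1)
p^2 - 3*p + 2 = (p - 2)*(p - 1)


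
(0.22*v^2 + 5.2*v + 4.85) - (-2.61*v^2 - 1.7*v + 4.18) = 2.83*v^2 + 6.9*v + 0.67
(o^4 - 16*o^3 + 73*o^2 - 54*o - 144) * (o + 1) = o^5 - 15*o^4 + 57*o^3 + 19*o^2 - 198*o - 144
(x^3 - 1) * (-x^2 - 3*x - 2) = -x^5 - 3*x^4 - 2*x^3 + x^2 + 3*x + 2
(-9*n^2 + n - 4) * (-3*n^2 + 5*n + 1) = 27*n^4 - 48*n^3 + 8*n^2 - 19*n - 4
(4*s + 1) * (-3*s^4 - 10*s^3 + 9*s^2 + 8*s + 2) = -12*s^5 - 43*s^4 + 26*s^3 + 41*s^2 + 16*s + 2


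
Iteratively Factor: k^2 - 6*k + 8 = (k - 2)*(k - 4)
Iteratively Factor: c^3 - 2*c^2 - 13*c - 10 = (c - 5)*(c^2 + 3*c + 2) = (c - 5)*(c + 1)*(c + 2)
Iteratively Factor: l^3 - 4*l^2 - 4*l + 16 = (l - 4)*(l^2 - 4) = (l - 4)*(l + 2)*(l - 2)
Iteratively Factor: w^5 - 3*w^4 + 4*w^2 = (w)*(w^4 - 3*w^3 + 4*w) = w^2*(w^3 - 3*w^2 + 4) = w^2*(w - 2)*(w^2 - w - 2) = w^2*(w - 2)^2*(w + 1)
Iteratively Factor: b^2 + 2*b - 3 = (b - 1)*(b + 3)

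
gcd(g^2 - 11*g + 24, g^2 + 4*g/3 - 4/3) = 1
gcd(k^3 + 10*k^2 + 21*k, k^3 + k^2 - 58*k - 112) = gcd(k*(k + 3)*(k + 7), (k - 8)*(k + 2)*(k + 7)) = k + 7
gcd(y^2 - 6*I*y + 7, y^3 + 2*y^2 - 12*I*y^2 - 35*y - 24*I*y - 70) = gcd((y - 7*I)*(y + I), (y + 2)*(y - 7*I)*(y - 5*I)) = y - 7*I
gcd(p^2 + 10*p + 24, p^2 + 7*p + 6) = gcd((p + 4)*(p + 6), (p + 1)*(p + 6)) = p + 6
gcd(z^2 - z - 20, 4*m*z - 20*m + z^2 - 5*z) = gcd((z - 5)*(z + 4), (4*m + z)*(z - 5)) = z - 5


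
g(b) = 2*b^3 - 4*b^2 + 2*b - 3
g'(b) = 6*b^2 - 8*b + 2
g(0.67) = -2.85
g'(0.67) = -0.67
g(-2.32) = -54.14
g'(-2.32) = 52.85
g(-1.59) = -24.33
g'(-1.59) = 29.89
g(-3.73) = -169.90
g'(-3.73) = 115.32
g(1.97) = 0.71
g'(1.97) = 9.53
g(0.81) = -2.94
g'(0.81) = -0.54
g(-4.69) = -306.69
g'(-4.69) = 171.50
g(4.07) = 73.72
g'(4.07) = 68.83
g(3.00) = 21.00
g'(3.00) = 32.00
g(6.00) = 297.00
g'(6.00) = 170.00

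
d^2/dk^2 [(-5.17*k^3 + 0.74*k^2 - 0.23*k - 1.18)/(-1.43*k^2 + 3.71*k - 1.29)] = (1.4210854715202e-14*k^5 - 5.6843418860808e-14*k^4 + 116.335406*k^3 - 125.790258*k^2 + 11.513172*k + 27.86843)/(2.924207*k^6 - 22.759737*k^5 + 66.961752*k^4 - 92.127833*k^3 + 60.406056*k^2 - 18.521433*k + 2.146689)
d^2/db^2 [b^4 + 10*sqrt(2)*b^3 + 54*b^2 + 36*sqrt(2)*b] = 12*b^2 + 60*sqrt(2)*b + 108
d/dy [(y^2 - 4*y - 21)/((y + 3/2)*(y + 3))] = 34/(4*y^2 + 12*y + 9)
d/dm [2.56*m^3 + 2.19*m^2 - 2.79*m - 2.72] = 7.68*m^2 + 4.38*m - 2.79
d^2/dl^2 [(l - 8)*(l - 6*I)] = 2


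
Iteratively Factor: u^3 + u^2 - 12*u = (u - 3)*(u^2 + 4*u) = (u - 3)*(u + 4)*(u)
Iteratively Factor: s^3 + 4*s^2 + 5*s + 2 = (s + 1)*(s^2 + 3*s + 2) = (s + 1)*(s + 2)*(s + 1)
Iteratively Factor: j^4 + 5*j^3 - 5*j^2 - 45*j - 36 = (j + 3)*(j^3 + 2*j^2 - 11*j - 12) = (j - 3)*(j + 3)*(j^2 + 5*j + 4) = (j - 3)*(j + 1)*(j + 3)*(j + 4)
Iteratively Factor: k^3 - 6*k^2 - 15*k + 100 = (k + 4)*(k^2 - 10*k + 25) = (k - 5)*(k + 4)*(k - 5)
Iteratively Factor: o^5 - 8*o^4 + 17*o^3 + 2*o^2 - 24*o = (o - 4)*(o^4 - 4*o^3 + o^2 + 6*o) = (o - 4)*(o + 1)*(o^3 - 5*o^2 + 6*o) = (o - 4)*(o - 2)*(o + 1)*(o^2 - 3*o) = o*(o - 4)*(o - 2)*(o + 1)*(o - 3)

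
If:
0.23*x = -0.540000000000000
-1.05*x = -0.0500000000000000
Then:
No Solution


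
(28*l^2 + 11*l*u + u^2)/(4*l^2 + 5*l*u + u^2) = (7*l + u)/(l + u)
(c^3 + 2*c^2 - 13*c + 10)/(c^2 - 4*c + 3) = (c^2 + 3*c - 10)/(c - 3)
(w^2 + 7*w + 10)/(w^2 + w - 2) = (w + 5)/(w - 1)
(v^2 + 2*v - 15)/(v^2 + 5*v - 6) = (v^2 + 2*v - 15)/(v^2 + 5*v - 6)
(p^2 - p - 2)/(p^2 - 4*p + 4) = (p + 1)/(p - 2)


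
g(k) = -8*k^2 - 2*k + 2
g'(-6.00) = 94.00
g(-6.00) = -274.00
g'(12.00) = -194.00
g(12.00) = -1174.00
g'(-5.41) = 84.56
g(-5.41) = -221.32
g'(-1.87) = 27.92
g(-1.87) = -22.24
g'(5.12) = -83.92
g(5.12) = -217.96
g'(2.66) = -44.56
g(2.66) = -59.92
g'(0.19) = -5.04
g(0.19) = 1.33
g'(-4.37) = 67.92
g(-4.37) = -142.04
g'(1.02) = -18.32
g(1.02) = -8.36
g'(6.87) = -111.92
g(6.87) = -389.32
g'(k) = -16*k - 2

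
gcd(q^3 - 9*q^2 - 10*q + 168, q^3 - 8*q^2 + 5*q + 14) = q - 7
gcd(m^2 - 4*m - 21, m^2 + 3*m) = m + 3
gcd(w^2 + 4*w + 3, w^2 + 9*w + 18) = w + 3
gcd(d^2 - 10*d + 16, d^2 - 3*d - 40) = d - 8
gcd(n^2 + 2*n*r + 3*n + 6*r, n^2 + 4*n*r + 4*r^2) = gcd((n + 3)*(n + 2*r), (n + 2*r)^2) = n + 2*r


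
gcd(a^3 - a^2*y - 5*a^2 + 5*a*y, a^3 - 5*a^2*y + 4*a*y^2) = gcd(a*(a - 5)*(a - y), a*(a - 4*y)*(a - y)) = -a^2 + a*y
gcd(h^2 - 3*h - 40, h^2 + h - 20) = h + 5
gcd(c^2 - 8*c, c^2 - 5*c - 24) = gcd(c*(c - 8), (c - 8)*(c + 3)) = c - 8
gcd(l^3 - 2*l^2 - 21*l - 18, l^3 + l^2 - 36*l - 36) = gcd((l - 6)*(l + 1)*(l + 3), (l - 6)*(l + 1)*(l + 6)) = l^2 - 5*l - 6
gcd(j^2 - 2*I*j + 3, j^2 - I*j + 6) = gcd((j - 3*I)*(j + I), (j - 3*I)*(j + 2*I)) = j - 3*I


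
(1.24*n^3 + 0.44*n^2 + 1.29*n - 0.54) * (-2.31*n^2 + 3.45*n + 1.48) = -2.8644*n^5 + 3.2616*n^4 + 0.3733*n^3 + 6.3491*n^2 + 0.0461999999999998*n - 0.7992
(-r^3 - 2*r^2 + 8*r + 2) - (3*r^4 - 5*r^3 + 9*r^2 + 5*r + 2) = -3*r^4 + 4*r^3 - 11*r^2 + 3*r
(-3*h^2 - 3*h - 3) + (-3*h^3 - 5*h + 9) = -3*h^3 - 3*h^2 - 8*h + 6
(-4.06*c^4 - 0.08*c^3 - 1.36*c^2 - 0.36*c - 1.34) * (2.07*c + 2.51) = -8.4042*c^5 - 10.3562*c^4 - 3.016*c^3 - 4.1588*c^2 - 3.6774*c - 3.3634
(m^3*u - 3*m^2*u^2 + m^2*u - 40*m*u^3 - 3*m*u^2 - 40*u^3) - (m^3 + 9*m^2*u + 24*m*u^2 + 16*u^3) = m^3*u - m^3 - 3*m^2*u^2 - 8*m^2*u - 40*m*u^3 - 27*m*u^2 - 56*u^3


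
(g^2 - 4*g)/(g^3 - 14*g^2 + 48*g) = (g - 4)/(g^2 - 14*g + 48)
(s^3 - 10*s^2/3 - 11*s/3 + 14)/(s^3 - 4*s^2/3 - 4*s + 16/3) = (3*s^2 - 16*s + 21)/(3*s^2 - 10*s + 8)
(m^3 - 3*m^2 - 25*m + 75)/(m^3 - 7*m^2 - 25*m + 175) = (m - 3)/(m - 7)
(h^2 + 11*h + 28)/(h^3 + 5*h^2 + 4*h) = (h + 7)/(h*(h + 1))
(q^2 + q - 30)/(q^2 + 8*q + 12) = (q - 5)/(q + 2)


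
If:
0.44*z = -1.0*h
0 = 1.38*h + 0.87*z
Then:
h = 0.00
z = 0.00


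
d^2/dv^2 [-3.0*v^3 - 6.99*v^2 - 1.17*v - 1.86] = -18.0*v - 13.98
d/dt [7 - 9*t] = -9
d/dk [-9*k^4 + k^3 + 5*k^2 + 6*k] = -36*k^3 + 3*k^2 + 10*k + 6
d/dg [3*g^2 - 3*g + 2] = 6*g - 3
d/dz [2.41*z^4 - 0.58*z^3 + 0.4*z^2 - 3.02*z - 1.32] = 9.64*z^3 - 1.74*z^2 + 0.8*z - 3.02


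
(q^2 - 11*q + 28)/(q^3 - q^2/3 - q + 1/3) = 3*(q^2 - 11*q + 28)/(3*q^3 - q^2 - 3*q + 1)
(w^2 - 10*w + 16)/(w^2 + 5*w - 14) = (w - 8)/(w + 7)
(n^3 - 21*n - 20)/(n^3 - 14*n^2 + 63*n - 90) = (n^2 + 5*n + 4)/(n^2 - 9*n + 18)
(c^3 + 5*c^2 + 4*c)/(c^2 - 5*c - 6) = c*(c + 4)/(c - 6)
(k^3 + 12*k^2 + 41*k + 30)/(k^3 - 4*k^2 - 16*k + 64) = (k^3 + 12*k^2 + 41*k + 30)/(k^3 - 4*k^2 - 16*k + 64)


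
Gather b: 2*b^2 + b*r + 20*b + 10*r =2*b^2 + b*(r + 20) + 10*r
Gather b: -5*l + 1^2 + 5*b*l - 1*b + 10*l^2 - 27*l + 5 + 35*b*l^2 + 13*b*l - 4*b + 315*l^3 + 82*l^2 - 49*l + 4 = b*(35*l^2 + 18*l - 5) + 315*l^3 + 92*l^2 - 81*l + 10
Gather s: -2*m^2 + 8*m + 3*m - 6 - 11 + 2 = -2*m^2 + 11*m - 15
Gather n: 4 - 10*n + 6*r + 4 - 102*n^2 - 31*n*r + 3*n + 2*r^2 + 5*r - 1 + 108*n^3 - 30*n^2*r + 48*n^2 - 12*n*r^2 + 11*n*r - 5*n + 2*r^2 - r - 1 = 108*n^3 + n^2*(-30*r - 54) + n*(-12*r^2 - 20*r - 12) + 4*r^2 + 10*r + 6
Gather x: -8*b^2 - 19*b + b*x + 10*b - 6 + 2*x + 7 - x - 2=-8*b^2 - 9*b + x*(b + 1) - 1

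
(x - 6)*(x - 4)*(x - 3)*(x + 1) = x^4 - 12*x^3 + 41*x^2 - 18*x - 72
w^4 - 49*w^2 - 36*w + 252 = (w - 7)*(w - 2)*(w + 3)*(w + 6)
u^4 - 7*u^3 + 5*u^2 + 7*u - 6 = (u - 6)*(u - 1)^2*(u + 1)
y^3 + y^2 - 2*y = y*(y - 1)*(y + 2)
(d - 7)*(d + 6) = d^2 - d - 42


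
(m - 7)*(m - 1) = m^2 - 8*m + 7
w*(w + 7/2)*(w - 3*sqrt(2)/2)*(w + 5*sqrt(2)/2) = w^4 + sqrt(2)*w^3 + 7*w^3/2 - 15*w^2/2 + 7*sqrt(2)*w^2/2 - 105*w/4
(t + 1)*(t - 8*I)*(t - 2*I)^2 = t^4 + t^3 - 12*I*t^3 - 36*t^2 - 12*I*t^2 - 36*t + 32*I*t + 32*I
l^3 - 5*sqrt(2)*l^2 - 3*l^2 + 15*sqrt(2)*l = l*(l - 3)*(l - 5*sqrt(2))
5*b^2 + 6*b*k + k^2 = (b + k)*(5*b + k)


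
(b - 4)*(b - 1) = b^2 - 5*b + 4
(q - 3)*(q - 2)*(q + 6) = q^3 + q^2 - 24*q + 36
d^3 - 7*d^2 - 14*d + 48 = (d - 8)*(d - 2)*(d + 3)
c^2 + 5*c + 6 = (c + 2)*(c + 3)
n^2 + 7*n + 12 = (n + 3)*(n + 4)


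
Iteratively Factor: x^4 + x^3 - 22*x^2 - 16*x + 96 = (x + 4)*(x^3 - 3*x^2 - 10*x + 24) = (x - 2)*(x + 4)*(x^2 - x - 12) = (x - 2)*(x + 3)*(x + 4)*(x - 4)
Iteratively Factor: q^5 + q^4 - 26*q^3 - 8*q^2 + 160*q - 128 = (q + 4)*(q^4 - 3*q^3 - 14*q^2 + 48*q - 32) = (q - 1)*(q + 4)*(q^3 - 2*q^2 - 16*q + 32) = (q - 1)*(q + 4)^2*(q^2 - 6*q + 8) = (q - 2)*(q - 1)*(q + 4)^2*(q - 4)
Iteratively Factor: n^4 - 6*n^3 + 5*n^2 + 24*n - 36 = (n - 3)*(n^3 - 3*n^2 - 4*n + 12) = (n - 3)^2*(n^2 - 4) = (n - 3)^2*(n + 2)*(n - 2)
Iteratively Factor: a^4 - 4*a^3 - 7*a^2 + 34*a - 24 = (a + 3)*(a^3 - 7*a^2 + 14*a - 8) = (a - 2)*(a + 3)*(a^2 - 5*a + 4) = (a - 4)*(a - 2)*(a + 3)*(a - 1)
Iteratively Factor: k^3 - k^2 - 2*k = (k + 1)*(k^2 - 2*k) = (k - 2)*(k + 1)*(k)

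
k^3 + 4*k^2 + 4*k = k*(k + 2)^2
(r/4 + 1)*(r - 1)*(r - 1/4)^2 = r^4/4 + 5*r^3/8 - 87*r^2/64 + 35*r/64 - 1/16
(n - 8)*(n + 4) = n^2 - 4*n - 32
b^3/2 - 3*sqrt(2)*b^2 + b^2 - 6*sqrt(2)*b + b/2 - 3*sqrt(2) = (b/2 + 1/2)*(b + 1)*(b - 6*sqrt(2))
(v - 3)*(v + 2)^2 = v^3 + v^2 - 8*v - 12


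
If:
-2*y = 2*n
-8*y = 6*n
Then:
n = 0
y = 0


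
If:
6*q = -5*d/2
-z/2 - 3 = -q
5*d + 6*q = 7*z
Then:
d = -126/25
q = 21/10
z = -9/5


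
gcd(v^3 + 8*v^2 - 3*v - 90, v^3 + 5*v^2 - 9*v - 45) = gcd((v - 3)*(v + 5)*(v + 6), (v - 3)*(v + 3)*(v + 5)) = v^2 + 2*v - 15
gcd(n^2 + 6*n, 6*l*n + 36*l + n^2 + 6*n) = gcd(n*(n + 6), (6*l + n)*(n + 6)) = n + 6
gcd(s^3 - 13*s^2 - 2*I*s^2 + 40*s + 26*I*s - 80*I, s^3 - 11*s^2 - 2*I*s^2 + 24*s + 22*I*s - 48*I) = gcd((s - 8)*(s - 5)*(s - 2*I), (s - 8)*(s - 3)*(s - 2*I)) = s^2 + s*(-8 - 2*I) + 16*I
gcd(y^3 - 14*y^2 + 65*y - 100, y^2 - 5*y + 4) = y - 4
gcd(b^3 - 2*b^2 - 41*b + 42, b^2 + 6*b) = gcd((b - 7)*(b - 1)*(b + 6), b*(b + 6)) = b + 6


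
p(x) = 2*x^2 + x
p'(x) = 4*x + 1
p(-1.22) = 1.76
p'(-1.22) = -3.88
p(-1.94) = 5.59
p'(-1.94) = -6.76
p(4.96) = 54.16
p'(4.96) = 20.84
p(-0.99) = 0.97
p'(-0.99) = -2.96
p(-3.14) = 16.58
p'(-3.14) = -11.56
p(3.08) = 22.05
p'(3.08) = 13.32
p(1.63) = 6.94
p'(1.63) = 7.52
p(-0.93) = 0.80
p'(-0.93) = -2.72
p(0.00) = 0.00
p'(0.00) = 1.00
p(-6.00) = 66.00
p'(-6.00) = -23.00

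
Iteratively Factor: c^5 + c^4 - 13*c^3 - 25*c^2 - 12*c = (c + 1)*(c^4 - 13*c^2 - 12*c) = (c - 4)*(c + 1)*(c^3 + 4*c^2 + 3*c) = (c - 4)*(c + 1)*(c + 3)*(c^2 + c) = (c - 4)*(c + 1)^2*(c + 3)*(c)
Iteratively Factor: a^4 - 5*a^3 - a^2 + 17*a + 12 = (a - 4)*(a^3 - a^2 - 5*a - 3) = (a - 4)*(a + 1)*(a^2 - 2*a - 3) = (a - 4)*(a + 1)^2*(a - 3)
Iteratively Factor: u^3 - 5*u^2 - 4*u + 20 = (u - 2)*(u^2 - 3*u - 10) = (u - 5)*(u - 2)*(u + 2)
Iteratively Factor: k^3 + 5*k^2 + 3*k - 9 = (k + 3)*(k^2 + 2*k - 3) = (k - 1)*(k + 3)*(k + 3)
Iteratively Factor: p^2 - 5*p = (p - 5)*(p)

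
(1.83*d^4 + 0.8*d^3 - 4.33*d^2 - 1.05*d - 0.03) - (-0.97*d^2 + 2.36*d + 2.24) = 1.83*d^4 + 0.8*d^3 - 3.36*d^2 - 3.41*d - 2.27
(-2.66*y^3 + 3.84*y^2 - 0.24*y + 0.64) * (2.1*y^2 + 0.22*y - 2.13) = -5.586*y^5 + 7.4788*y^4 + 6.0066*y^3 - 6.888*y^2 + 0.652*y - 1.3632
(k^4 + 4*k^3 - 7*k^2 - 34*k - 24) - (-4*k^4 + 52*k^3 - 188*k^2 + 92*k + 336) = 5*k^4 - 48*k^3 + 181*k^2 - 126*k - 360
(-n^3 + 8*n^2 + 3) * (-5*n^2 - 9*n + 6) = 5*n^5 - 31*n^4 - 78*n^3 + 33*n^2 - 27*n + 18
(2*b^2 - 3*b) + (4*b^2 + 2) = 6*b^2 - 3*b + 2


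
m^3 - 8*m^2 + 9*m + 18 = (m - 6)*(m - 3)*(m + 1)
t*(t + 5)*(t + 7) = t^3 + 12*t^2 + 35*t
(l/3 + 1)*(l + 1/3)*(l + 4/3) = l^3/3 + 14*l^2/9 + 49*l/27 + 4/9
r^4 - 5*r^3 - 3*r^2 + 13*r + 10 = (r - 5)*(r - 2)*(r + 1)^2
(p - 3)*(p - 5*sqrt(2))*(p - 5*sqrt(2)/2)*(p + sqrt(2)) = p^4 - 13*sqrt(2)*p^3/2 - 3*p^3 + 10*p^2 + 39*sqrt(2)*p^2/2 - 30*p + 25*sqrt(2)*p - 75*sqrt(2)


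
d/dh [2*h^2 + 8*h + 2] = 4*h + 8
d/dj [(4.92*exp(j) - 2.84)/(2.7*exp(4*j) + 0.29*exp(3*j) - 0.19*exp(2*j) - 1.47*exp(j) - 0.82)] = (-39.852*exp(4*j) + 27.8184*exp(3*j) + 3.4056*exp(2*j) - 1.0792*exp(j) - 8.2092)*exp(j)/(7.29*exp(8*j) + 1.566*exp(7*j) - 0.9419*exp(6*j) - 8.0482*exp(5*j) - 5.2445*exp(4*j) + 0.0830000000000001*exp(3*j) + 2.4725*exp(2*j) + 2.4108*exp(j) + 0.6724)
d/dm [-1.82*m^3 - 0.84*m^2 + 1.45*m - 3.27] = -5.46*m^2 - 1.68*m + 1.45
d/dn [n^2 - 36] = 2*n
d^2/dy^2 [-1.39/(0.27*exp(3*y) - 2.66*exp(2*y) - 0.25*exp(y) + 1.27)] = (-1.39*(-1.62*exp(2*y) + 10.64*exp(y) + 0.5)*(-0.81*exp(2*y) + 5.32*exp(y) + 0.25)*exp(y) + (3.3777*exp(2*y) - 14.7896*exp(y) - 0.3475)*(0.27*exp(3*y) - 2.66*exp(2*y) - 0.25*exp(y) + 1.27))*exp(y)/(0.27*exp(3*y) - 2.66*exp(2*y) - 0.25*exp(y) + 1.27)^3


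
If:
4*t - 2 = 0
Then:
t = 1/2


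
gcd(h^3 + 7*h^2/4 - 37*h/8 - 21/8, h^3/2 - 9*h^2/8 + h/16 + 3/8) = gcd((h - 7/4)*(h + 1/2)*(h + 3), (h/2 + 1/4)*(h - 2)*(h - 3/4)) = h + 1/2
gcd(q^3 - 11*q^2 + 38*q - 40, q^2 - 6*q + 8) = q^2 - 6*q + 8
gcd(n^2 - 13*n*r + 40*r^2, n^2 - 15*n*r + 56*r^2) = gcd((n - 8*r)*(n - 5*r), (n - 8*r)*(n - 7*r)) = -n + 8*r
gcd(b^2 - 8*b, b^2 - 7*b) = b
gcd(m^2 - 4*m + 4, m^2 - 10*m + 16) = m - 2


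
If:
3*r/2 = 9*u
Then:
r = 6*u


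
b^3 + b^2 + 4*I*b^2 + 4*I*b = b*(b + 1)*(b + 4*I)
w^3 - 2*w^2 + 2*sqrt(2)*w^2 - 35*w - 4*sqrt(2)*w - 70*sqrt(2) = (w - 7)*(w + 5)*(w + 2*sqrt(2))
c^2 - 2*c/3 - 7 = (c - 3)*(c + 7/3)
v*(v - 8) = v^2 - 8*v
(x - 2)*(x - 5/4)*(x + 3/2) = x^3 - 7*x^2/4 - 19*x/8 + 15/4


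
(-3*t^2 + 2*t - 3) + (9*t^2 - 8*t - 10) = 6*t^2 - 6*t - 13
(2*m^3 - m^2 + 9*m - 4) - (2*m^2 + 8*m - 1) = 2*m^3 - 3*m^2 + m - 3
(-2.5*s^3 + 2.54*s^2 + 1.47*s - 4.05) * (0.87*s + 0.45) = -2.175*s^4 + 1.0848*s^3 + 2.4219*s^2 - 2.862*s - 1.8225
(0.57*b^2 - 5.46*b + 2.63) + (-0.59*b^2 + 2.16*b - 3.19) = -0.02*b^2 - 3.3*b - 0.56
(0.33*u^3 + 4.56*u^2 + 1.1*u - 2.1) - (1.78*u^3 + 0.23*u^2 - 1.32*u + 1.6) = -1.45*u^3 + 4.33*u^2 + 2.42*u - 3.7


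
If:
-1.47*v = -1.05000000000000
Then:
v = 0.71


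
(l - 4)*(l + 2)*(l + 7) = l^3 + 5*l^2 - 22*l - 56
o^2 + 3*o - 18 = (o - 3)*(o + 6)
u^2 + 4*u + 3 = (u + 1)*(u + 3)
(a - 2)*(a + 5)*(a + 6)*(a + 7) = a^4 + 16*a^3 + 71*a^2 - 4*a - 420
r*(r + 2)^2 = r^3 + 4*r^2 + 4*r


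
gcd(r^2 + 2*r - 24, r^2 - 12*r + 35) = 1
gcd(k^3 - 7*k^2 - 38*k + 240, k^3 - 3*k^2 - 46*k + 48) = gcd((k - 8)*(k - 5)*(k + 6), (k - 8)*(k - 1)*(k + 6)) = k^2 - 2*k - 48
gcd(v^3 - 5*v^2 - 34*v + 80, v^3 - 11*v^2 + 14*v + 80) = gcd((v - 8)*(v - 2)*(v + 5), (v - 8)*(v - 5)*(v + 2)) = v - 8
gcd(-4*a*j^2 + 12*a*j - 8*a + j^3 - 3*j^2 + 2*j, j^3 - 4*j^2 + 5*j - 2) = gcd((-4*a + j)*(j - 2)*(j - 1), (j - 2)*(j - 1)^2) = j^2 - 3*j + 2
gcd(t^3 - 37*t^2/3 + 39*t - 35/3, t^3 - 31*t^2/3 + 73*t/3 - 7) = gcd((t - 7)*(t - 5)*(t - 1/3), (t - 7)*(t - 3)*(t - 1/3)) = t^2 - 22*t/3 + 7/3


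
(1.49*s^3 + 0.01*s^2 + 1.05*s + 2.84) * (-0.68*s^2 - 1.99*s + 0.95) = -1.0132*s^5 - 2.9719*s^4 + 0.6816*s^3 - 4.0112*s^2 - 4.6541*s + 2.698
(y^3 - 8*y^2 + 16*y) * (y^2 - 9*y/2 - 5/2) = y^5 - 25*y^4/2 + 99*y^3/2 - 52*y^2 - 40*y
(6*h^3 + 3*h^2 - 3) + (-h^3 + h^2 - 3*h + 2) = 5*h^3 + 4*h^2 - 3*h - 1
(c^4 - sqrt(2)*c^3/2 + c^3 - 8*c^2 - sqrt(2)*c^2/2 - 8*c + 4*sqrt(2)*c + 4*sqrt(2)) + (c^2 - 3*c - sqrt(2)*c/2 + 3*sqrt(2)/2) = c^4 - sqrt(2)*c^3/2 + c^3 - 7*c^2 - sqrt(2)*c^2/2 - 11*c + 7*sqrt(2)*c/2 + 11*sqrt(2)/2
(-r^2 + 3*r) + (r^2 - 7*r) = -4*r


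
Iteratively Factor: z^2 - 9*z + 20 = (z - 4)*(z - 5)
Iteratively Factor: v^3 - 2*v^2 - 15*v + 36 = (v + 4)*(v^2 - 6*v + 9) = (v - 3)*(v + 4)*(v - 3)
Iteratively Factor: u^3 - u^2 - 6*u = (u)*(u^2 - u - 6) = u*(u + 2)*(u - 3)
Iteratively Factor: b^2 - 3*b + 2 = (b - 2)*(b - 1)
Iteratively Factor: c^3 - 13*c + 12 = (c - 1)*(c^2 + c - 12) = (c - 3)*(c - 1)*(c + 4)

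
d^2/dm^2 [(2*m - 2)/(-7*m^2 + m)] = 4*(-49*m^3 + 147*m^2 - 21*m + 1)/(m^3*(343*m^3 - 147*m^2 + 21*m - 1))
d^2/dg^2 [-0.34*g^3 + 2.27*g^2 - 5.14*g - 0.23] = 4.54 - 2.04*g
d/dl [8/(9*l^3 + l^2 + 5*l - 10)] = 8*(-27*l^2 - 2*l - 5)/(9*l^3 + l^2 + 5*l - 10)^2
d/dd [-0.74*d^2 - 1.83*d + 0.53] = -1.48*d - 1.83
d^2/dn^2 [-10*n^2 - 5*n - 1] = -20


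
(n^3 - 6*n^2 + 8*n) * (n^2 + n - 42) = n^5 - 5*n^4 - 40*n^3 + 260*n^2 - 336*n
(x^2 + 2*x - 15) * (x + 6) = x^3 + 8*x^2 - 3*x - 90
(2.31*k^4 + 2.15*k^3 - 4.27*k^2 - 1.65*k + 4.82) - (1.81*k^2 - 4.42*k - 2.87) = 2.31*k^4 + 2.15*k^3 - 6.08*k^2 + 2.77*k + 7.69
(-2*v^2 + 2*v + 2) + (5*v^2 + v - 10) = 3*v^2 + 3*v - 8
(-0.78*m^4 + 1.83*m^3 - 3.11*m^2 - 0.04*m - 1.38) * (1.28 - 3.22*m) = 2.5116*m^5 - 6.891*m^4 + 12.3566*m^3 - 3.852*m^2 + 4.3924*m - 1.7664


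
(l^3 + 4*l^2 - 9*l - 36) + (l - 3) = l^3 + 4*l^2 - 8*l - 39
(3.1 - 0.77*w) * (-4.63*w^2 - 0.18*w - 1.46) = 3.5651*w^3 - 14.2144*w^2 + 0.5662*w - 4.526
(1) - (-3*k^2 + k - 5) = 3*k^2 - k + 6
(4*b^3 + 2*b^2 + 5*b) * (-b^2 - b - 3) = -4*b^5 - 6*b^4 - 19*b^3 - 11*b^2 - 15*b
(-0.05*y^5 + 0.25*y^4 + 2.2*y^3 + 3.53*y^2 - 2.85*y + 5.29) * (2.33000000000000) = -0.1165*y^5 + 0.5825*y^4 + 5.126*y^3 + 8.2249*y^2 - 6.6405*y + 12.3257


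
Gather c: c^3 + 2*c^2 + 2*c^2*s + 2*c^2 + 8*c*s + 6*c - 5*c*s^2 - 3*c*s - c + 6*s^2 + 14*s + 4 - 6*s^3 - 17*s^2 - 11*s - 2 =c^3 + c^2*(2*s + 4) + c*(-5*s^2 + 5*s + 5) - 6*s^3 - 11*s^2 + 3*s + 2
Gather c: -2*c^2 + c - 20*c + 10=-2*c^2 - 19*c + 10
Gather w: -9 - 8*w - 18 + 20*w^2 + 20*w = 20*w^2 + 12*w - 27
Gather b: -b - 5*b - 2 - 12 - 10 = -6*b - 24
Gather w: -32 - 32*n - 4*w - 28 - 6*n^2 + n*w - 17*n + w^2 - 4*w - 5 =-6*n^2 - 49*n + w^2 + w*(n - 8) - 65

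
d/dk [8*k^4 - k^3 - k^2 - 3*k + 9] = 32*k^3 - 3*k^2 - 2*k - 3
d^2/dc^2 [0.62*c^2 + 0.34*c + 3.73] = 1.24000000000000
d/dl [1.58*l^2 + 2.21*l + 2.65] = 3.16*l + 2.21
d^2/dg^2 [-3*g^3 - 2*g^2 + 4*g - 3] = -18*g - 4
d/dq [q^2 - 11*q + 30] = 2*q - 11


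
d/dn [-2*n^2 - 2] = -4*n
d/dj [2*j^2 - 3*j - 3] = 4*j - 3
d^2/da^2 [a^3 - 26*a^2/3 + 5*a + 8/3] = 6*a - 52/3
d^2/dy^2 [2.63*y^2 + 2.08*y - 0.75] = 5.26000000000000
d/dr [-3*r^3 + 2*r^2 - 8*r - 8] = -9*r^2 + 4*r - 8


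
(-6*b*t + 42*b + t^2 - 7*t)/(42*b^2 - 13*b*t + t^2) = (t - 7)/(-7*b + t)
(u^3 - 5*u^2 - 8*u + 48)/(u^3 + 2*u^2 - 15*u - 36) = (u - 4)/(u + 3)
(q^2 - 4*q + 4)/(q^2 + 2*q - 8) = (q - 2)/(q + 4)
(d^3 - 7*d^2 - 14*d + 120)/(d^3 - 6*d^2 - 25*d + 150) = (d + 4)/(d + 5)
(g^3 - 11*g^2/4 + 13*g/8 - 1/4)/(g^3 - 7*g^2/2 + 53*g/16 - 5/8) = 2*(2*g - 1)/(4*g - 5)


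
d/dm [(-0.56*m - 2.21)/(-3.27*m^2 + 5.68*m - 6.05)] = (-1.8312*m^2 - 14.4534*m + 15.9408)/(10.6929*m^4 - 37.1472*m^3 + 71.8294*m^2 - 68.728*m + 36.6025)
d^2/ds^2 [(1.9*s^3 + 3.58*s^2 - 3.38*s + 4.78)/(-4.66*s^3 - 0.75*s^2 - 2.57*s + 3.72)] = (-142.202696*s^6 + 576.921048*s^5 - 1312.722*s^4 - 1235.194156*s^3 + 392.565156*s^2 - 653.630796*s - 124.269884)/(101.194696*s^9 + 48.8601*s^8 + 175.291026*s^7 - 188.031321*s^6 + 18.664977*s^5 - 258.725259*s^4 + 167.413625*s^3 - 42.574284*s^2 + 106.694064*s - 51.478848)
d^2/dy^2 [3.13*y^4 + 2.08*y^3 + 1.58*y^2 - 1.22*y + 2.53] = 37.56*y^2 + 12.48*y + 3.16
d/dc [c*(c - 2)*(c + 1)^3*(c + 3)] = 6*c^5 + 20*c^4 - 42*c^2 - 34*c - 6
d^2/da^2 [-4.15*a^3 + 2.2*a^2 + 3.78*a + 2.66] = 4.4 - 24.9*a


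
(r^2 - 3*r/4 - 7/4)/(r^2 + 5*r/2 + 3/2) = (4*r - 7)/(2*(2*r + 3))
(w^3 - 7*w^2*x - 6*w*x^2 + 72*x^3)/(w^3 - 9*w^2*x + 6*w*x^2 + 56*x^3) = (-w^2 + 3*w*x + 18*x^2)/(-w^2 + 5*w*x + 14*x^2)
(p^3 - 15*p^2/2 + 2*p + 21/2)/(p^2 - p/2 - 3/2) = p - 7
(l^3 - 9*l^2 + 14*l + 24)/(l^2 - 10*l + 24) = l + 1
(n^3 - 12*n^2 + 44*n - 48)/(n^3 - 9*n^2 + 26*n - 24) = (n - 6)/(n - 3)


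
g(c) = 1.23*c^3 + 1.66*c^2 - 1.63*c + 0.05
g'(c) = 3.69*c^2 + 3.32*c - 1.63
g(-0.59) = 1.34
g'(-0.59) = -2.30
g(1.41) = 4.50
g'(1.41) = 10.39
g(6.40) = 380.05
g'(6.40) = 170.76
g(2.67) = 30.94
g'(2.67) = 33.54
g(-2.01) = 0.04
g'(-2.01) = 6.60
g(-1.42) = 2.19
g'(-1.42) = 1.10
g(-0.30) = 0.66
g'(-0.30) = -2.29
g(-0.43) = 0.96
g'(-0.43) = -2.38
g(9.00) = 1016.51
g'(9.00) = 327.14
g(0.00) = 0.05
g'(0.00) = -1.63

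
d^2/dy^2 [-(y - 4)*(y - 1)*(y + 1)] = 8 - 6*y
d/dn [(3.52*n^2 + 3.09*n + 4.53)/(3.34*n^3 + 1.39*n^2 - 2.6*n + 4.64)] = (-11.7568*n^4 - 20.6412*n^3 - 58.8377*n^2 + 20.0722*n + 26.1156)/(11.1556*n^6 + 9.2852*n^5 - 15.4359*n^4 + 23.7672*n^3 + 19.6592*n^2 - 24.128*n + 21.5296)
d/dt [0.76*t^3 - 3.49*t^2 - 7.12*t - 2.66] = 2.28*t^2 - 6.98*t - 7.12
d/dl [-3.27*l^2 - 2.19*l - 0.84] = -6.54*l - 2.19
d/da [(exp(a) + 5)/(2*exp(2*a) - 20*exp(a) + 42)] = (-2*(exp(a) - 5)*(exp(a) + 5) + exp(2*a) - 10*exp(a) + 21)*exp(a)/(2*(exp(2*a) - 10*exp(a) + 21)^2)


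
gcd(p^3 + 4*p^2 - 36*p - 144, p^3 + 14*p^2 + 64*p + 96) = p^2 + 10*p + 24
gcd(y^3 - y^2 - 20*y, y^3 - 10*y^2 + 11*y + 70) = y - 5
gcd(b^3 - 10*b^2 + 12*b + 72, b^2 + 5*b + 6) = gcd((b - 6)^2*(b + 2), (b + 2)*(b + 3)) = b + 2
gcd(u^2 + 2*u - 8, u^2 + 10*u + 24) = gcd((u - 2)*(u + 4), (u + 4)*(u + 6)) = u + 4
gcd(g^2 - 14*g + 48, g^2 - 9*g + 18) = g - 6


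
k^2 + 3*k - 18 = (k - 3)*(k + 6)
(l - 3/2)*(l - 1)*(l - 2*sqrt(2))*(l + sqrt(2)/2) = l^4 - 5*l^3/2 - 3*sqrt(2)*l^3/2 - l^2/2 + 15*sqrt(2)*l^2/4 - 9*sqrt(2)*l/4 + 5*l - 3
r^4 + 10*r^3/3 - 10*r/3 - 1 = (r - 1)*(r + 1/3)*(r + 1)*(r + 3)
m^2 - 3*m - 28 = (m - 7)*(m + 4)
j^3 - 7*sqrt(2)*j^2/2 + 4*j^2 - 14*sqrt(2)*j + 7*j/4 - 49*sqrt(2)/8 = (j + 1/2)*(j + 7/2)*(j - 7*sqrt(2)/2)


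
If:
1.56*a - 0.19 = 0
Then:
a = 0.12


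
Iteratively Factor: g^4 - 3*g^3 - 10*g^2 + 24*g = (g - 2)*(g^3 - g^2 - 12*g) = (g - 2)*(g + 3)*(g^2 - 4*g) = (g - 4)*(g - 2)*(g + 3)*(g)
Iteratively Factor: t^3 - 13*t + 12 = (t - 1)*(t^2 + t - 12) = (t - 1)*(t + 4)*(t - 3)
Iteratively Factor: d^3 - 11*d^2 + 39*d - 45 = (d - 5)*(d^2 - 6*d + 9) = (d - 5)*(d - 3)*(d - 3)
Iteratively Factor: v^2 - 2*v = (v - 2)*(v)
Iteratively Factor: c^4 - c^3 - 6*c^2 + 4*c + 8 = (c + 1)*(c^3 - 2*c^2 - 4*c + 8) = (c - 2)*(c + 1)*(c^2 - 4) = (c - 2)^2*(c + 1)*(c + 2)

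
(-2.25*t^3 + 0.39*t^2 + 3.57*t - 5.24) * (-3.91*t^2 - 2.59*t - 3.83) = 8.7975*t^5 + 4.3026*t^4 - 6.3513*t^3 + 9.7484*t^2 - 0.1015*t + 20.0692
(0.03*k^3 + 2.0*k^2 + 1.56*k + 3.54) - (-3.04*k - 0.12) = 0.03*k^3 + 2.0*k^2 + 4.6*k + 3.66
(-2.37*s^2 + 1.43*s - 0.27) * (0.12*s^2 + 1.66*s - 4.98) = -0.2844*s^4 - 3.7626*s^3 + 14.144*s^2 - 7.5696*s + 1.3446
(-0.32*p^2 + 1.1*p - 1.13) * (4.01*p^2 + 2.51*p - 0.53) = -1.2832*p^4 + 3.6078*p^3 - 1.6007*p^2 - 3.4193*p + 0.5989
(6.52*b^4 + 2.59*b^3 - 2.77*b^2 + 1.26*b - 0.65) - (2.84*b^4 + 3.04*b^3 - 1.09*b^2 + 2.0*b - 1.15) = 3.68*b^4 - 0.45*b^3 - 1.68*b^2 - 0.74*b + 0.5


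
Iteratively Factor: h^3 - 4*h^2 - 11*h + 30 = (h + 3)*(h^2 - 7*h + 10) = (h - 2)*(h + 3)*(h - 5)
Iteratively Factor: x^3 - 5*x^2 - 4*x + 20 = (x - 2)*(x^2 - 3*x - 10) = (x - 5)*(x - 2)*(x + 2)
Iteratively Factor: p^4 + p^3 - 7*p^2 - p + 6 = (p - 2)*(p^3 + 3*p^2 - p - 3) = (p - 2)*(p + 1)*(p^2 + 2*p - 3) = (p - 2)*(p - 1)*(p + 1)*(p + 3)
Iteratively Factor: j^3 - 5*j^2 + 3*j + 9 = (j + 1)*(j^2 - 6*j + 9) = (j - 3)*(j + 1)*(j - 3)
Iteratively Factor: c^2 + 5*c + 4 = (c + 4)*(c + 1)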